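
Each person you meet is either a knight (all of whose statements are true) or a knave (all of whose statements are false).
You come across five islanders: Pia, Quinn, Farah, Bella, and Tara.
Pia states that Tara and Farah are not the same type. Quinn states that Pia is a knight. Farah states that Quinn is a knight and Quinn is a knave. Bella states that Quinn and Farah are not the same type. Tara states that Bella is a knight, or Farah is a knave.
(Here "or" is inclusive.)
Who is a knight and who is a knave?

Pia is a knight, so "Tara and Farah are not the same type" must be true — and it is.
As a knight, Quinn's statement "Pia is a knight" should be true; it is.
Since Farah is a knave, "Quinn is a knight and Quinn is a knave" needs to be false, which holds.
Bella is a knight, and the claim "Quinn and Farah are not the same type" is indeed true.
As a knight, Tara's statement "Bella is a knight, or Farah is a knave" should be true; it is.

Pia is a knight, Quinn is a knight, Farah is a knave, Bella is a knight, and Tara is a knight.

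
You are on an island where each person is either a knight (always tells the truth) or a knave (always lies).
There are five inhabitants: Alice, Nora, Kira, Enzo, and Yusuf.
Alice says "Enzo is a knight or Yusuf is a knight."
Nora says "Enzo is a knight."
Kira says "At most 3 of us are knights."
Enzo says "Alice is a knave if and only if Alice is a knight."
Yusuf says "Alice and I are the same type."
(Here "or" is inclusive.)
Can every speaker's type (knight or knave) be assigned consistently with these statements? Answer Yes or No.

Yes

One consistent assignment: Alice=knight, Nora=knave, Kira=knight, Enzo=knave, Yusuf=knight.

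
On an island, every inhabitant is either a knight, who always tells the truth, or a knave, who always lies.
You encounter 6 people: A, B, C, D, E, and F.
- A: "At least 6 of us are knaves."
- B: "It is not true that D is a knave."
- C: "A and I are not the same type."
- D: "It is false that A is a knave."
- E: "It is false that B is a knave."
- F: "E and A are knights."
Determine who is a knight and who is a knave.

Knights: C. Knaves: A, B, D, E, and F.

A is a knave, and the claim "at least 6 of us are knaves" is indeed false.
B is a knave, so "it is not true that D is a knave" must be false — and it is.
C is a knight, and the claim "A and I are not the same type" is indeed True.
D (knave): "it is false that A is a knave" — false. ✓
E is a knave, and the claim "it is false that B is a knave" is indeed false.
As a knave, F's statement "E and A are knights" should be false; it is.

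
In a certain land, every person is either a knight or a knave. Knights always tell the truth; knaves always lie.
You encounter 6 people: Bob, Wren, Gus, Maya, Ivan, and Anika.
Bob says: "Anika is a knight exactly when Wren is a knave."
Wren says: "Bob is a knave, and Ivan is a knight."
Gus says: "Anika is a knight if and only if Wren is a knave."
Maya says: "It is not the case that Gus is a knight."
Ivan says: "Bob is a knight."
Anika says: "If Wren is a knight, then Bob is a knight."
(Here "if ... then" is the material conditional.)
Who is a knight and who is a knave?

Knights: Bob, Gus, Ivan, and Anika. Knaves: Wren and Maya.

Bob is a knight; "Anika is a knight exactly when Wren is a knave" is True, as required.
Since Wren is a knave, "Bob is a knave, and Ivan is a knight" needs to be false, which holds.
Gus is a knight; "Anika is a knight if and only if Wren is a knave" is True, as required.
As a knave, Maya's statement "it is not the case that Gus is a knight" should be false; it is.
Ivan (knight): "Bob is a knight" — True. ✓
As a knight, Anika's statement "if Wren is a knight, then Bob is a knight" should be True; it is.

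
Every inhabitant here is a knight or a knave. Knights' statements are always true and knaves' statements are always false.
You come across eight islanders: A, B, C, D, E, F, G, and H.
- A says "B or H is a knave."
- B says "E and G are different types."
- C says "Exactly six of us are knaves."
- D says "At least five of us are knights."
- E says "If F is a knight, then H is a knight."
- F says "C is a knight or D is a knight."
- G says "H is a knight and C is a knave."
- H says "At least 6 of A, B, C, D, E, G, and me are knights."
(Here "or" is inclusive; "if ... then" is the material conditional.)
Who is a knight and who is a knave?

A is a knight, B is a knight, C is a knave, D is a knave, E is a knight, F is a knave, G is a knave, and H is a knave.

A is a knight, so "B or H is a knave" must be true — and it is.
B (knight): "E and G are different types" — true. ✓
C is a knave, so "exactly six of us are knaves" must be false — and it is.
D is a knave, and the claim "at least five of us are knights" is indeed false.
E is a knight; "if F is a knight, then H is a knight" is true, as required.
Since F is a knave, "C is a knight or D is a knight" needs to be false, which holds.
G is a knave, so "H is a knight and C is a knave" must be false — and it is.
As a knave, H's statement "at least 6 of A, B, C, D, E, G, and me are knights" should be false; it is.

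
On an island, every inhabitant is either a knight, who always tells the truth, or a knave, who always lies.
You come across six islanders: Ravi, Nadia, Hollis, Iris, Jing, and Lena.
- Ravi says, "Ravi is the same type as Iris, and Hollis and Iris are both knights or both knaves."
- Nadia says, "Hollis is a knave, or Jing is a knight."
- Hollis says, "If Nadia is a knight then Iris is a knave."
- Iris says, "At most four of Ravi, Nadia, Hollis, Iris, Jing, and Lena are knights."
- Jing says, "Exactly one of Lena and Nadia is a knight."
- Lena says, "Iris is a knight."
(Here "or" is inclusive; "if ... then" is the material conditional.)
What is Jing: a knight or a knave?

Jing is a knave.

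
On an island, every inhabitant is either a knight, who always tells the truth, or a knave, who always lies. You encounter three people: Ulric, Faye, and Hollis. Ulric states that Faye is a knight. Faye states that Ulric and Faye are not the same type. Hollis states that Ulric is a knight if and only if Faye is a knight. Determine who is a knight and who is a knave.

Ulric is a knave, Faye is a knave, and Hollis is a knight.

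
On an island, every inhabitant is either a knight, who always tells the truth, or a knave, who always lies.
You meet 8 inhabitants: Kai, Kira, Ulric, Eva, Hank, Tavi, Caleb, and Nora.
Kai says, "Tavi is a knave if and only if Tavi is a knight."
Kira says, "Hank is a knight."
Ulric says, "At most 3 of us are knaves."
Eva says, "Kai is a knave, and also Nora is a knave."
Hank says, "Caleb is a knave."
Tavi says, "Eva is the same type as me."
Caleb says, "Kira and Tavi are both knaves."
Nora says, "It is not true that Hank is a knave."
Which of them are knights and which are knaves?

Kai is a knave, Kira is a knave, Ulric is a knave, Eva is a knight, Hank is a knave, Tavi is a knave, Caleb is a knight, and Nora is a knave.

As a knave, Kai's statement "Tavi is a knave if and only if Tavi is a knight" should be false; it is.
Kira is a knave, so "Hank is a knight" must be false — and it is.
Ulric (knave): "at most 3 of us are knaves" — false. ✓
Eva (knight): "Kai is a knave, and also Nora is a knave" — True. ✓
Hank is a knave, so "Caleb is a knave" must be false — and it is.
Tavi is a knave, so "Eva is the same type as me" must be false — and it is.
As a knight, Caleb's statement "Kira and Tavi are both knaves" should be True; it is.
Nora (knave): "it is not true that Hank is a knave" — false. ✓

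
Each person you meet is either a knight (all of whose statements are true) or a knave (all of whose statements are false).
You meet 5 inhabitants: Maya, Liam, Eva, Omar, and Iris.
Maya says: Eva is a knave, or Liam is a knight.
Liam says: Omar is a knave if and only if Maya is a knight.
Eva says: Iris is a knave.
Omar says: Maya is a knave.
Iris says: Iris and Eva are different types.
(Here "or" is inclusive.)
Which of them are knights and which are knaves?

Maya is a knight, Liam is a knight, Eva is a knave, Omar is a knave, and Iris is a knight.

Since Maya is a knight, "Eva is a knave, or Liam is a knight" needs to be True, which holds.
Liam (knight): "Omar is a knave if and only if Maya is a knight" — True. ✓
Eva is a knave; "Iris is a knave" is false, as required.
Omar (knave): "Maya is a knave" — false. ✓
Iris is a knight; "Iris and Eva are different types" is True, as required.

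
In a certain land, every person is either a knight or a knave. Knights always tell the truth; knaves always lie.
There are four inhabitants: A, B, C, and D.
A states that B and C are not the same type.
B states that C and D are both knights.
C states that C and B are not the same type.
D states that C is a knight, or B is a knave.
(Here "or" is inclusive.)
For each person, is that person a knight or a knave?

A is a knave, so "B and C are not the same type" must be False — and it is.
Since B is a knave, "C and D are both knights" needs to be False, which holds.
C (knave): "C and B are not the same type" — False. ✓
D (knight): "C is a knight, or B is a knave" — true. ✓

A is a knave, B is a knave, C is a knave, and D is a knight.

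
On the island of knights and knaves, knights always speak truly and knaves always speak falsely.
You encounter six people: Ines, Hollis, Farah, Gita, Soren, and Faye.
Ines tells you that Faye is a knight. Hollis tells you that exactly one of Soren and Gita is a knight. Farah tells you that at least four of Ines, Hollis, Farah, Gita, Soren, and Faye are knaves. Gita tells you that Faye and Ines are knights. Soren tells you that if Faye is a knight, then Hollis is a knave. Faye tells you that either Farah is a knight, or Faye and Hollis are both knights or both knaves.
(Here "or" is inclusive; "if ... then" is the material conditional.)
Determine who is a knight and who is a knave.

Ines is a knight, Hollis is a knight, Farah is a knave, Gita is a knight, Soren is a knave, and Faye is a knight.

Ines is a knight; "Faye is a knight" is true, as required.
Hollis (knight): "exactly one of Soren and Gita is a knight" — true. ✓
Farah (knave): "at least four of Ines, Hollis, Farah, Gita, Soren, and Faye are knaves" — False. ✓
Gita is a knight, and the claim "Faye and Ines are knights" is indeed true.
Soren is a knave, and the claim "if Faye is a knight, then Hollis is a knave" is indeed False.
Since Faye is a knight, "either Farah is a knight, or Faye and Hollis are both knights or both knaves" needs to be true, which holds.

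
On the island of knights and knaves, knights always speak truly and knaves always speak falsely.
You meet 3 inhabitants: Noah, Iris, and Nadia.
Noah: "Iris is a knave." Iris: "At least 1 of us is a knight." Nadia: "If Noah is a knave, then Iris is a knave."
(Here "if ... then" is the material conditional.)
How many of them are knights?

1

The unique consistent assignment is Noah=knave, Iris=knight, Nadia=knave.
That has 1 knight.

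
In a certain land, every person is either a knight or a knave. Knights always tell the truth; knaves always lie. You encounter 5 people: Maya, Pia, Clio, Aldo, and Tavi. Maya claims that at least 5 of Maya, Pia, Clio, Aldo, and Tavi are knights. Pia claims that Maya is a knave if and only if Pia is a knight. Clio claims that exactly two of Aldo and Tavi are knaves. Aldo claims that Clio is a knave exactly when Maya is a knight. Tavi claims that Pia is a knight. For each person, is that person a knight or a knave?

Maya is a knave, Pia is a knight, Clio is a knave, Aldo is a knave, and Tavi is a knight.

As a knave, Maya's statement "at least 5 of Maya, Pia, Clio, Aldo, and Tavi are knights" should be False; it is.
Pia (knight): "Maya is a knave if and only if Pia is a knight" — true. ✓
As a knave, Clio's statement "exactly two of Aldo and Tavi are knaves" should be False; it is.
Aldo is a knave; "Clio is a knave exactly when Maya is a knight" is False, as required.
As a knight, Tavi's statement "Pia is a knight" should be true; it is.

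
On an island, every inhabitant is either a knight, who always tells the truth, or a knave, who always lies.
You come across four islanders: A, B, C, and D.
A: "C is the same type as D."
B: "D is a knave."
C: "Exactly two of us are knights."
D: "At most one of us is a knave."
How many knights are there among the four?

The unique consistent assignment is A=knave, B=knight, C=knight, D=knave.
That has 2 knights.

2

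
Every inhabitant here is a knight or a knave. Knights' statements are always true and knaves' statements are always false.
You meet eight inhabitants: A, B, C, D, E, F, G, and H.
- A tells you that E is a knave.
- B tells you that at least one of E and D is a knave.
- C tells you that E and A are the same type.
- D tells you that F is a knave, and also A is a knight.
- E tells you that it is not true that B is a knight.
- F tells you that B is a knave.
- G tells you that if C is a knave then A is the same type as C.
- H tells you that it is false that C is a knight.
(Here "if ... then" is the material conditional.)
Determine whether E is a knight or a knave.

E is a knave.

Consistent assignments: {A=knight, B=knight, C=knave, D=knight, E=knave, F=knave, G=knave, H=knight}
In every consistent assignment, E is a knave.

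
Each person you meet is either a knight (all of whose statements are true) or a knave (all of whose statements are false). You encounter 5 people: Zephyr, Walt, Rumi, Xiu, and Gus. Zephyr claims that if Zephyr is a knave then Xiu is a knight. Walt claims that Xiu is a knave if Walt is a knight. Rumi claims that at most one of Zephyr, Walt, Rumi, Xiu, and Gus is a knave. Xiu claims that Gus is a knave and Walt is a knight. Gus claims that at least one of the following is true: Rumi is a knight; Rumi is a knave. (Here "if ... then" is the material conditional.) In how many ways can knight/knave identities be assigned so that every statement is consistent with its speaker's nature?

3

Consistent assignments:
  Zephyr=knight, Walt=knight, Rumi=knight, Xiu=knave, Gus=knight
  Zephyr=knight, Walt=knight, Rumi=knave, Xiu=knave, Gus=knight
  Zephyr=knave, Walt=knight, Rumi=knave, Xiu=knave, Gus=knight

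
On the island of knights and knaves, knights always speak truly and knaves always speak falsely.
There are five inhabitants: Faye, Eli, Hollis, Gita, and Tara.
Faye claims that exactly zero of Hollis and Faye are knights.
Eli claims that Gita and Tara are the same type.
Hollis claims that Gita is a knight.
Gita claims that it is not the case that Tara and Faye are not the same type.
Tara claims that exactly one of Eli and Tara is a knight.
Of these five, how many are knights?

The unique consistent assignment is Faye=knave, Eli=knave, Hollis=knight, Gita=knight, Tara=knave.
That has 2 knights.

2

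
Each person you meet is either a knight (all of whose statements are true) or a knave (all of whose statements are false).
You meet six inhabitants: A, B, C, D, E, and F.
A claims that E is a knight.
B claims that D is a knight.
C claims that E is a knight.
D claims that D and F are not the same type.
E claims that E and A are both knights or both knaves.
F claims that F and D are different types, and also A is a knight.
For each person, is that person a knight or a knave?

Knights: A, C, and E. Knaves: B, D, and F.

Since A is a knight, "E is a knight" needs to be True, which holds.
Since B is a knave, "D is a knight" needs to be False, which holds.
Since C is a knight, "E is a knight" needs to be True, which holds.
D (knave): "D and F are not the same type" — False. ✓
Since E is a knight, "E and A are both knights or both knaves" needs to be True, which holds.
As a knave, F's statement "F and D are different types, and also A is a knight" should be False; it is.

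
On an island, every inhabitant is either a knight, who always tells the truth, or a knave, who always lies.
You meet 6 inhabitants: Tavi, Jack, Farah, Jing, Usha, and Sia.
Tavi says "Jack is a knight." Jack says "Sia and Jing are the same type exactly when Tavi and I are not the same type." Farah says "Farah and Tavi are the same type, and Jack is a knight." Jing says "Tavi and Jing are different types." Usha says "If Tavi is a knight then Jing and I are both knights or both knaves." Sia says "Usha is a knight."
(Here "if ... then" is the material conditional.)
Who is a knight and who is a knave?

Knights: Jing, Usha, and Sia. Knaves: Tavi, Jack, and Farah.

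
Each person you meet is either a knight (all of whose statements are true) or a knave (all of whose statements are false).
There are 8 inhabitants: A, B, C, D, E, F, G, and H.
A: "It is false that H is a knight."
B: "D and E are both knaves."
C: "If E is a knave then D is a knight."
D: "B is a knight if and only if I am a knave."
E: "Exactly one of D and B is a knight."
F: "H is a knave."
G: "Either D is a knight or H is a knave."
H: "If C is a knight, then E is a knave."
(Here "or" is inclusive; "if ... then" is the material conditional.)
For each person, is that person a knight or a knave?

A is a knight, so "it is false that H is a knight" must be True — and it is.
As a knave, B's statement "D and E are both knaves" should be False; it is.
C is a knight, and the claim "if E is a knave then D is a knight" is indeed True.
Since D is a knight, "B is a knight if and only if I am a knave" needs to be True, which holds.
E is a knight, and the claim "exactly one of D and B is a knight" is indeed True.
F is a knight, so "H is a knave" must be True — and it is.
Since G is a knight, "either D is a knight or H is a knave" needs to be True, which holds.
H is a knave, so "if C is a knight, then E is a knave" must be False — and it is.

A is a knight, B is a knave, C is a knight, D is a knight, E is a knight, F is a knight, G is a knight, and H is a knave.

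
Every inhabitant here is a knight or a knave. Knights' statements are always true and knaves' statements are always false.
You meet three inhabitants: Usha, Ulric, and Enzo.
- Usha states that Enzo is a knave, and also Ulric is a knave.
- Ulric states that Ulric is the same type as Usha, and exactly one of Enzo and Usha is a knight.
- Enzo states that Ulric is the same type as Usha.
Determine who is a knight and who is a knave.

Usha is a knight, Ulric is a knave, and Enzo is a knave.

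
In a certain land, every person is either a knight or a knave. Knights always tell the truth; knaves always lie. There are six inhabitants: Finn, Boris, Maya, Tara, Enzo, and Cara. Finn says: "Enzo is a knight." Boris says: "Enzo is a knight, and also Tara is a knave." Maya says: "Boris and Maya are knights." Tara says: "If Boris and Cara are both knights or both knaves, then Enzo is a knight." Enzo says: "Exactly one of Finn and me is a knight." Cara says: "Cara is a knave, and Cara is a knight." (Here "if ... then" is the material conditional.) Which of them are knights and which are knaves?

Finn is a knave, Boris is a knave, Maya is a knave, Tara is a knave, Enzo is a knave, and Cara is a knave.

Finn (knave): "Enzo is a knight" — False. ✓
As a knave, Boris's statement "Enzo is a knight, and also Tara is a knave" should be False; it is.
Maya (knave): "Boris and Maya are knights" — False. ✓
Tara is a knave, so "if Boris and Cara are both knights or both knaves, then Enzo is a knight" must be False — and it is.
Enzo is a knave; "exactly one of Finn and me is a knight" is False, as required.
Cara is a knave; "Cara is a knave, and Cara is a knight" is False, as required.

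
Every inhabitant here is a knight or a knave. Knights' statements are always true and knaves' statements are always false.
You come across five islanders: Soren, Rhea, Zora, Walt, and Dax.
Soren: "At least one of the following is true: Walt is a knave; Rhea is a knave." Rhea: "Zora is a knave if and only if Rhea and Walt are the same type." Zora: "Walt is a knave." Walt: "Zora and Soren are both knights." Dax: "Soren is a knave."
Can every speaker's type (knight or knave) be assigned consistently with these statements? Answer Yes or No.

No

Checking all 32 assignments, each has at least one speaker whose statement's truth value contradicts their type.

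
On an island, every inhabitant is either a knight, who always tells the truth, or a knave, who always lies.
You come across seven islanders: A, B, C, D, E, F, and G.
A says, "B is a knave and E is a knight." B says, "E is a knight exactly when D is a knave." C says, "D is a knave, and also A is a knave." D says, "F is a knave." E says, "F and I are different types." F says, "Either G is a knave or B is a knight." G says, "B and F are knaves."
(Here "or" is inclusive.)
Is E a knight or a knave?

E is a knight.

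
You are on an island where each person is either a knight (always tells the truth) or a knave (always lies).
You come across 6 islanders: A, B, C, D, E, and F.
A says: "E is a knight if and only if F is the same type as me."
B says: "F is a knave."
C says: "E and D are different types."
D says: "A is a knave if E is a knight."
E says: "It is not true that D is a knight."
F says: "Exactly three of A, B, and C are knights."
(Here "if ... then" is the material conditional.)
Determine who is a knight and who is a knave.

A is a knave, and the claim "E is a knight if and only if F is the same type as me" is indeed False.
B (knight): "F is a knave" — True. ✓
As a knight, C's statement "E and D are different types" should be True; it is.
D (knight): "A is a knave if E is a knight" — True. ✓
As a knave, E's statement "it is not true that D is a knight" should be False; it is.
F is a knave; "exactly three of A, B, and C are knights" is False, as required.

Knights: B, C, and D. Knaves: A, E, and F.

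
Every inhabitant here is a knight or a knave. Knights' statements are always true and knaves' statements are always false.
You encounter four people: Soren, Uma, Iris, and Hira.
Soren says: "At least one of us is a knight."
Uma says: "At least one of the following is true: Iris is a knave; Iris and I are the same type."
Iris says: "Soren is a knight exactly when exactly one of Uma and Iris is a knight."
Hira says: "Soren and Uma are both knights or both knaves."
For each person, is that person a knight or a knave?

Knights: Soren and Iris. Knaves: Uma and Hira.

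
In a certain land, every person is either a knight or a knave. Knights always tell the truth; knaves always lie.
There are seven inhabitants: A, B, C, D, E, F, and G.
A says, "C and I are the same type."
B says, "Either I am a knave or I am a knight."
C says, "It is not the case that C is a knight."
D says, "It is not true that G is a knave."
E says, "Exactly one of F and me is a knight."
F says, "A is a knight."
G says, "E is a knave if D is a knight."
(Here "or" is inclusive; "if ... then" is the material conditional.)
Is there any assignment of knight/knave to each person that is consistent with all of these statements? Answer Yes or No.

No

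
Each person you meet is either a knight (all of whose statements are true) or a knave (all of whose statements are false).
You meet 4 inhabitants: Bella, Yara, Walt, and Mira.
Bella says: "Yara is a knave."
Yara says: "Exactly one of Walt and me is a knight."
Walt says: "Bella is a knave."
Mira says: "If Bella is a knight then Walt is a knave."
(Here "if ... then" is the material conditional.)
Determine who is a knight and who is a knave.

Bella is a knight, Yara is a knave, Walt is a knave, and Mira is a knight.

As a knight, Bella's statement "Yara is a knave" should be true; it is.
Yara is a knave; "exactly one of Walt and me is a knight" is false, as required.
Walt is a knave, so "Bella is a knave" must be false — and it is.
As a knight, Mira's statement "if Bella is a knight then Walt is a knave" should be true; it is.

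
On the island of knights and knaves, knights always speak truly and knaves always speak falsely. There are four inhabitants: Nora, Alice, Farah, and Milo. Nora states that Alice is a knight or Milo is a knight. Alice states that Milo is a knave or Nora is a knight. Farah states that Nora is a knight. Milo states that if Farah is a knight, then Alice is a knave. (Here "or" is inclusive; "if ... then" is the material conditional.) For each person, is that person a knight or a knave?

Suppose Nora is a knave. Then Nora's statement "Alice is a knight or Milo is a knight" would have to be false. Checking the 8 ways to assign the others, none is consistent with every speaker.
(For instance, with Alice=knight, Farah=knight, Milo=knave, Nora's claim "Alice is a knight or Milo is a knight" comes out true where it would need to be false.)
So Nora must be a knight, making "Alice is a knight or Milo is a knight" true. Taking Nora=knight, Alice=knight, Farah=knight, Milo=knave, each remaining statement checks out:
  Alice (knight): "Milo is a knave or Nora is a knight" — true. ✓
  Farah (knight): "Nora is a knight" — true. ✓
  Milo (knave): "if Farah is a knight, then Alice is a knave" — false. ✓
This is the unique consistent assignment.

Nora is a knight, Alice is a knight, Farah is a knight, and Milo is a knave.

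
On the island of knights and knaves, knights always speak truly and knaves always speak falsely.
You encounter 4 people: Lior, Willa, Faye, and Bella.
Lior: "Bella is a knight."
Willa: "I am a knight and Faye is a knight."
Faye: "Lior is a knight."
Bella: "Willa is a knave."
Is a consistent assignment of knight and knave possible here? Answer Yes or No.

Yes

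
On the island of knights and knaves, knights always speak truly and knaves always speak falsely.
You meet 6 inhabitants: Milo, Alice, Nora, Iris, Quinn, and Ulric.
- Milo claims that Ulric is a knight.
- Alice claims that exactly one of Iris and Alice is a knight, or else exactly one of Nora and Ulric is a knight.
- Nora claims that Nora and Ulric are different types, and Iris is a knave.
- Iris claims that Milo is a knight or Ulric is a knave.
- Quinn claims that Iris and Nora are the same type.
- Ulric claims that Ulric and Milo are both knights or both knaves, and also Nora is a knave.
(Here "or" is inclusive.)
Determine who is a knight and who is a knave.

Milo (knight): "Ulric is a knight" — true. ✓
Alice is a knight, so "exactly one of Iris and Alice is a knight, or else exactly one of Nora and Ulric is a knight" must be true — and it is.
Nora is a knave; "Nora and Ulric are different types, and Iris is a knave" is false, as required.
Iris is a knight; "Milo is a knight or Ulric is a knave" is true, as required.
Quinn is a knave, so "Iris and Nora are the same type" must be false — and it is.
Ulric is a knight, and the claim "Ulric and Milo are both knights or both knaves, and also Nora is a knave" is indeed true.

Milo is a knight, Alice is a knight, Nora is a knave, Iris is a knight, Quinn is a knave, and Ulric is a knight.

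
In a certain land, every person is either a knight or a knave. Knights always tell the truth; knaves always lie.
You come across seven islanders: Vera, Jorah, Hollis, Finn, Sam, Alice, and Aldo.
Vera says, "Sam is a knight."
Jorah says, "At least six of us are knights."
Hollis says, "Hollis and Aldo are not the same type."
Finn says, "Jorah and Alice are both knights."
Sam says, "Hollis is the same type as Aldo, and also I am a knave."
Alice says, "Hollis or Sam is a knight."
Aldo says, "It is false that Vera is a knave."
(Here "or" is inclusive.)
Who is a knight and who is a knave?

Knights: Hollis and Alice. Knaves: Vera, Jorah, Finn, Sam, and Aldo.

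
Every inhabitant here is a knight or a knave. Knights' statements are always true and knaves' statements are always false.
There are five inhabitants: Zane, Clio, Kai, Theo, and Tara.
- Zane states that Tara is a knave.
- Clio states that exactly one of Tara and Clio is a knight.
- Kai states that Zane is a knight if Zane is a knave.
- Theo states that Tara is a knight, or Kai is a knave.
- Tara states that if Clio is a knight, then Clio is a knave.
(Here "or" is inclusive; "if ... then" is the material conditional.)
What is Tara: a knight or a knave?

Tara is a knave.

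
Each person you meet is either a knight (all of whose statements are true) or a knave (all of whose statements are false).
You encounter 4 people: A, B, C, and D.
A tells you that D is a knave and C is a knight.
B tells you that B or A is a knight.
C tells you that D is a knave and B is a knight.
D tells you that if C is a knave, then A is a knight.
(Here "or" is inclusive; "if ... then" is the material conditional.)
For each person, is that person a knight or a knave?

Knights: none. Knaves: A, B, C, and D.

Since A is a knave, "D is a knave and C is a knight" needs to be false, which holds.
B (knave): "B or A is a knight" — false. ✓
C is a knave, so "D is a knave and B is a knight" must be false — and it is.
D is a knave; "if C is a knave, then A is a knight" is false, as required.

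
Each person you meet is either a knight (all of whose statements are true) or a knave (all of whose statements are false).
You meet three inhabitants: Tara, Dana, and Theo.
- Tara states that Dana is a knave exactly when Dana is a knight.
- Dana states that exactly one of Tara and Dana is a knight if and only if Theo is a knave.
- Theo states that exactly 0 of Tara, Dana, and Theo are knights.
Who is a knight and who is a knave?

Tara is a knave, Dana is a knight, and Theo is a knave.

Tara is a knave; "Dana is a knave exactly when Dana is a knight" is False, as required.
As a knight, Dana's statement "exactly one of Tara and Dana is a knight if and only if Theo is a knave" should be True; it is.
Theo is a knave, so "exactly 0 of Tara, Dana, and Theo are knights" must be False — and it is.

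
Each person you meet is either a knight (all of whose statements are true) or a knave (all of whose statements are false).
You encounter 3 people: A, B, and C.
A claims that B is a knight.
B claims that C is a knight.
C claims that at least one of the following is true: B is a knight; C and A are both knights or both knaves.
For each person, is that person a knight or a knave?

Knights: A, B, and C. Knaves: none.

A (knight): "B is a knight" — true. ✓
B is a knight; "C is a knight" is true, as required.
C is a knight; "at least one of the following is true: B is a knight; C and A are both knights or both knaves" is true, as required.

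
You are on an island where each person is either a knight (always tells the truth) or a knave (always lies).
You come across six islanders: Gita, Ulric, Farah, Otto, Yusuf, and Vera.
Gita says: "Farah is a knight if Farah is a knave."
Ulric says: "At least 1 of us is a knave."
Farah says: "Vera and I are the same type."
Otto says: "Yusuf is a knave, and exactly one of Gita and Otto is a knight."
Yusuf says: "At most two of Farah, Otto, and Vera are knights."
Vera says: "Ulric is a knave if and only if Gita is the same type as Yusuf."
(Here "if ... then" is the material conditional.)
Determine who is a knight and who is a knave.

Knights: Ulric, Yusuf, and Vera. Knaves: Gita, Farah, and Otto.

Gita is a knave, so "Farah is a knight if Farah is a knave" must be false — and it is.
Ulric is a knight; "at least 1 of us is a knave" is true, as required.
Since Farah is a knave, "Vera and I are the same type" needs to be false, which holds.
Otto is a knave, so "Yusuf is a knave, and exactly one of Gita and Otto is a knight" must be false — and it is.
Yusuf is a knight; "at most two of Farah, Otto, and Vera are knights" is true, as required.
As a knight, Vera's statement "Ulric is a knave if and only if Gita is the same type as Yusuf" should be true; it is.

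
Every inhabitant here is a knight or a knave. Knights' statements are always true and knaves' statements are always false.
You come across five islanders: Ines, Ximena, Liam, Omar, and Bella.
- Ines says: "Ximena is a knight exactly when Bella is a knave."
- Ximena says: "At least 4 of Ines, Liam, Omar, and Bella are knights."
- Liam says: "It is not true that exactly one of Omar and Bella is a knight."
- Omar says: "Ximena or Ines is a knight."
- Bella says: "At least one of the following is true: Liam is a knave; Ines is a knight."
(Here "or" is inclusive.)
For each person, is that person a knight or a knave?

Ines is a knave, Ximena is a knave, Liam is a knight, Omar is a knave, and Bella is a knave.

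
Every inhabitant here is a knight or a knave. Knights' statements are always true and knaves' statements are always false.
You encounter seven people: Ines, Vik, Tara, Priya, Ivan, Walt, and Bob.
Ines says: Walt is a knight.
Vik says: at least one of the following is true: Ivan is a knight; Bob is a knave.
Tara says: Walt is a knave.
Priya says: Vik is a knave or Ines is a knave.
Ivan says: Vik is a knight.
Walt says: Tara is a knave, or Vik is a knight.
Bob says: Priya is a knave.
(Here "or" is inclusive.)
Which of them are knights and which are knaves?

Ines is a knight, Vik is a knight, Tara is a knave, Priya is a knave, Ivan is a knight, Walt is a knight, and Bob is a knight.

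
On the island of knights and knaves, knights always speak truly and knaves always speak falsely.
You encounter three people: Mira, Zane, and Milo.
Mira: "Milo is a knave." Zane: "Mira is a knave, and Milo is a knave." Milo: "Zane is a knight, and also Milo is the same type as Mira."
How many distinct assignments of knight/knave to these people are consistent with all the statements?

Consistent assignments:
  Mira=knight, Zane=knave, Milo=knave

1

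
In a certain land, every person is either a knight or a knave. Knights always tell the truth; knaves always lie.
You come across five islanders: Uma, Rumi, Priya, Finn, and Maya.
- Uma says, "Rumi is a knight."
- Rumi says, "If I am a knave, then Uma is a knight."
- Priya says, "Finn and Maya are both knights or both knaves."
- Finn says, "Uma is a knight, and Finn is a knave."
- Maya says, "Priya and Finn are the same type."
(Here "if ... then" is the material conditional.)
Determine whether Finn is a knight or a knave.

Finn is a knave.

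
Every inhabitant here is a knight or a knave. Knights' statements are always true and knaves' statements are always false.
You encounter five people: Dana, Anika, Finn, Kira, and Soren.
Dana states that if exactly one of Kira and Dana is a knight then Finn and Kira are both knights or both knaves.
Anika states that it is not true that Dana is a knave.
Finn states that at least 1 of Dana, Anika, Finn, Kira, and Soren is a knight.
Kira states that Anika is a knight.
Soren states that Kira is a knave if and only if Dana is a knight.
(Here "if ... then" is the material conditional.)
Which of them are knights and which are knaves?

Since Dana is a knight, "if exactly one of Kira and Dana is a knight then Finn and Kira are both knights or both knaves" needs to be True, which holds.
As a knight, Anika's statement "it is not true that Dana is a knave" should be True; it is.
Finn is a knight, and the claim "at least 1 of Dana, Anika, Finn, Kira, and Soren is a knight" is indeed True.
Kira is a knight; "Anika is a knight" is True, as required.
As a knave, Soren's statement "Kira is a knave if and only if Dana is a knight" should be False; it is.

Dana is a knight, Anika is a knight, Finn is a knight, Kira is a knight, and Soren is a knave.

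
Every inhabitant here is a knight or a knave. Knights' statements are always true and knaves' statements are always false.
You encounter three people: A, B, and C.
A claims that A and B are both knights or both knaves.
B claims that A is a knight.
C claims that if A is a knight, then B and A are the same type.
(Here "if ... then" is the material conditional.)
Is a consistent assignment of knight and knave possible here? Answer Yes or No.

One consistent assignment: A=knight, B=knight, C=knight.

Yes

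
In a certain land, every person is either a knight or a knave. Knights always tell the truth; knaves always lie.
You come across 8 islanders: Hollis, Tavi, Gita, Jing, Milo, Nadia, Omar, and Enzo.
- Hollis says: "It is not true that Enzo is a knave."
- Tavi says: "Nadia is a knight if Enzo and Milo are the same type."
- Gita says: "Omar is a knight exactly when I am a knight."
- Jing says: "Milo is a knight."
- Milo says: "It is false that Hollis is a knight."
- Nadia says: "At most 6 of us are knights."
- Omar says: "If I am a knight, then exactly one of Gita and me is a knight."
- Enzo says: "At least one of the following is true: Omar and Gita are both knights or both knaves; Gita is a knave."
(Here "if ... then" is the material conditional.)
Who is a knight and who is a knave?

Hollis is a knight, so "it is not true that Enzo is a knave" must be true — and it is.
Since Tavi is a knight, "Nadia is a knight if Enzo and Milo are the same type" needs to be true, which holds.
As a knave, Gita's statement "Omar is a knight exactly when I am a knight" should be false; it is.
Since Jing is a knave, "Milo is a knight" needs to be false, which holds.
Milo is a knave; "it is false that Hollis is a knight" is false, as required.
Nadia is a knight, and the claim "at most 6 of us are knights" is indeed true.
As a knight, Omar's statement "if I am a knight, then exactly one of Gita and me is a knight" should be true; it is.
Enzo (knight): "at least one of the following is true: Omar and Gita are both knights or both knaves; Gita is a knave" — true. ✓

Hollis is a knight, Tavi is a knight, Gita is a knave, Jing is a knave, Milo is a knave, Nadia is a knight, Omar is a knight, and Enzo is a knight.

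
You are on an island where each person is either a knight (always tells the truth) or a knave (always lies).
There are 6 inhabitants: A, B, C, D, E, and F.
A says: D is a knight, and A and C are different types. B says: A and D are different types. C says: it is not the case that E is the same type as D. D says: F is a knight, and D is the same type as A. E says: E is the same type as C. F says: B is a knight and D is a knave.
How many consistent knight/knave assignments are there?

1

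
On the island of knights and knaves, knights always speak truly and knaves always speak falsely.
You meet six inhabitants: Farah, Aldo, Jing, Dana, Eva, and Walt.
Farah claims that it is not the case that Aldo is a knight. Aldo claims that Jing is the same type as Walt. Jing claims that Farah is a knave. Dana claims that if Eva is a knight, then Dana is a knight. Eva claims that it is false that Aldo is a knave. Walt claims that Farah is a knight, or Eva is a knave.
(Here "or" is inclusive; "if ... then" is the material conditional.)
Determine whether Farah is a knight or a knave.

Farah is a knight.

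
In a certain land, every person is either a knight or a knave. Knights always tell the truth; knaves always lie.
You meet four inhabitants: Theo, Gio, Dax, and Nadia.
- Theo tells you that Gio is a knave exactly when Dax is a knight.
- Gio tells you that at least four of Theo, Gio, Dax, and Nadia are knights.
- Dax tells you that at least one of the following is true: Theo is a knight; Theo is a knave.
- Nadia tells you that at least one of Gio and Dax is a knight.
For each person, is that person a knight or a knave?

Theo is a knight, Gio is a knave, Dax is a knight, and Nadia is a knight.

Suppose Theo is a knave. Then Theo's statement "Gio is a knave exactly when Dax is a knight" would have to be false. Checking the 8 ways to assign the others, none is consistent with every speaker.
(For instance, with Gio=knave, Dax=knight, Nadia=knight, Theo's claim "Gio is a knave exactly when Dax is a knight" comes out true where it would need to be false.)
So Theo must be a knight, making "Gio is a knave exactly when Dax is a knight" true. Taking Theo=knight, Gio=knave, Dax=knight, Nadia=knight, each remaining statement checks out:
  Gio (knave): "at least four of Theo, Gio, Dax, and Nadia are knights" — false. ✓
  Dax (knight): "at least one of the following is true: Theo is a knight; Theo is a knave" — true. ✓
  Nadia (knight): "at least one of Gio and Dax is a knight" — true. ✓
This is the unique consistent assignment.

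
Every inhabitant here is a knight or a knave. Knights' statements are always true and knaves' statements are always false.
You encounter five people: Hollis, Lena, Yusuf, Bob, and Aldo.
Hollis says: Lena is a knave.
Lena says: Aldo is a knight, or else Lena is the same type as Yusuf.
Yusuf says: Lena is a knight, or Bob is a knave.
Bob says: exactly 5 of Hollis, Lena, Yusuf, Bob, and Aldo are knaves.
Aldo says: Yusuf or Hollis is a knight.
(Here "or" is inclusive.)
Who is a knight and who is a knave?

Suppose Hollis is a knight. Then Hollis's statement "Lena is a knave" would have to be true. Checking the 16 ways to assign the others, none is consistent with every speaker.
(For instance, with Lena=knight, Yusuf=knight, Bob=knave, Aldo=knight, Hollis's claim "Lena is a knave" comes out false where it would need to be true.)
So Hollis must be a knave, making "Lena is a knave" false. Taking Hollis=knave, Lena=knight, Yusuf=knight, Bob=knave, Aldo=knight, each remaining statement checks out:
  Lena (knight): "Aldo is a knight, or else Lena is the same type as Yusuf" — true. ✓
  Yusuf (knight): "Lena is a knight, or Bob is a knave" — true. ✓
  Bob (knave): "exactly 5 of Hollis, Lena, Yusuf, Bob, and Aldo are knaves" — false. ✓
  Aldo (knight): "Yusuf or Hollis is a knight" — true. ✓
This is the unique consistent assignment.

Hollis is a knave, Lena is a knight, Yusuf is a knight, Bob is a knave, and Aldo is a knight.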